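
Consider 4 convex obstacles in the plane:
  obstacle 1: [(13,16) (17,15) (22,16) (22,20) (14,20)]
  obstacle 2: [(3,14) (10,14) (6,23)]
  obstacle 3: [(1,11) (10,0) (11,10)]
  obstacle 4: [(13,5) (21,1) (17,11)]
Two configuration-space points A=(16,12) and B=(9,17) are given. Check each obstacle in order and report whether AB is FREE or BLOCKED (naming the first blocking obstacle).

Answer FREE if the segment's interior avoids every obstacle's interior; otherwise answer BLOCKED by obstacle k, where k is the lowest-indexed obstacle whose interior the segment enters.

FREE

Obstacle 1 [(13,16) (17,15) (22,16) (22,20) (14,20)]:
  edge (13,16)–(17,15): clear
  edge (17,15)–(22,16): clear
  edge (22,16)–(22,20): clear
  edge (22,20)–(14,20): clear
  edge (14,20)–(13,16): clear
  midpoint (25/2,29/2) outside
  → clear
Obstacle 2 [(3,14) (10,14) (6,23)]:
  edge (3,14)–(10,14): clear
  edge (10,14)–(6,23): clear
  edge (6,23)–(3,14): clear
  midpoint (25/2,29/2) outside
  → clear
Obstacle 3 [(1,11) (10,0) (11,10)]:
  edge (1,11)–(10,0): clear
  edge (10,0)–(11,10): clear
  edge (11,10)–(1,11): clear
  midpoint (25/2,29/2) outside
  → clear
Obstacle 4 [(13,5) (21,1) (17,11)]:
  edge (13,5)–(21,1): clear
  edge (21,1)–(17,11): clear
  edge (17,11)–(13,5): clear
  midpoint (25/2,29/2) outside
  → clear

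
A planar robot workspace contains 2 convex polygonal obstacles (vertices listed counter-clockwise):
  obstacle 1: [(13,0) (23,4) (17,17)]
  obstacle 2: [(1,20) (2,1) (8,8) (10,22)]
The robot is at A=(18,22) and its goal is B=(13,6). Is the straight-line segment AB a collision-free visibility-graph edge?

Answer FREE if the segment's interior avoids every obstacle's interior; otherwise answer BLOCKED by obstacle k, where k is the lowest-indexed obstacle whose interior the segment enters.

Obstacle 1 [(13,0) (23,4) (17,17)]:
  edge (13,0)–(23,4): clear
  edge (23,4)–(17,17): clear
  edge (17,17)–(13,0): clear
  midpoint (31/2,14) outside
  → clear
Obstacle 2 [(1,20) (2,1) (8,8) (10,22)]:
  edge (1,20)–(2,1): clear
  edge (2,1)–(8,8): clear
  edge (8,8)–(10,22): clear
  edge (10,22)–(1,20): clear
  midpoint (31/2,14) outside
  → clear

FREE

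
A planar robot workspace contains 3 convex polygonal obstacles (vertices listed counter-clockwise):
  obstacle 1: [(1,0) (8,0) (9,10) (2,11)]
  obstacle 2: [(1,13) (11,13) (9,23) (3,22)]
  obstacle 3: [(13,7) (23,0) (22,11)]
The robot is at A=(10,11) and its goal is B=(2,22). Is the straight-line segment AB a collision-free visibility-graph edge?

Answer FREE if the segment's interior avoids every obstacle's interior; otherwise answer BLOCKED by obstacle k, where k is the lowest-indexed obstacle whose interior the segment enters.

Obstacle 1 [(1,0) (8,0) (9,10) (2,11)]:
  edge (1,0)–(8,0): clear
  edge (8,0)–(9,10): clear
  edge (9,10)–(2,11): clear
  edge (2,11)–(1,0): clear
  midpoint (6,33/2) outside
  → clear
Obstacle 2 [(1,13) (11,13) (9,23) (3,22)]:
  edge (1,13)–(11,13): crosses AB
  edge (11,13)–(9,23): clear
  edge (9,23)–(3,22): clear
  edge (3,22)–(1,13): crosses AB
  → BLOCKED
Obstacle 3 [(13,7) (23,0) (22,11)]:
  edge (13,7)–(23,0): clear
  edge (23,0)–(22,11): clear
  edge (22,11)–(13,7): clear
  midpoint (6,33/2) outside
  → clear

BLOCKED by obstacle 2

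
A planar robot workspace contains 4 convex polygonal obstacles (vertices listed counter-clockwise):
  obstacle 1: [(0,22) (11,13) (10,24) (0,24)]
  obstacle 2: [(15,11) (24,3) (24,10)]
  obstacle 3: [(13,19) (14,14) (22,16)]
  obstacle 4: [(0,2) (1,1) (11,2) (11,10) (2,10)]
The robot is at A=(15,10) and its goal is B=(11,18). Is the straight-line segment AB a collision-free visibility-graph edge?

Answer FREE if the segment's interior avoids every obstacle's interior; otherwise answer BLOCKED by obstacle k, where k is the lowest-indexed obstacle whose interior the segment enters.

FREE

Obstacle 1 [(0,22) (11,13) (10,24) (0,24)]:
  edge (0,22)–(11,13): clear
  edge (11,13)–(10,24): clear
  edge (10,24)–(0,24): clear
  edge (0,24)–(0,22): clear
  midpoint (13,14) outside
  → clear
Obstacle 2 [(15,11) (24,3) (24,10)]:
  edge (15,11)–(24,3): clear
  edge (24,3)–(24,10): clear
  edge (24,10)–(15,11): clear
  midpoint (13,14) outside
  → clear
Obstacle 3 [(13,19) (14,14) (22,16)]:
  edge (13,19)–(14,14): clear
  edge (14,14)–(22,16): clear
  edge (22,16)–(13,19): clear
  midpoint (13,14) outside
  → clear
Obstacle 4 [(0,2) (1,1) (11,2) (11,10) (2,10)]:
  edge (0,2)–(1,1): clear
  edge (1,1)–(11,2): clear
  edge (11,2)–(11,10): clear
  edge (11,10)–(2,10): clear
  edge (2,10)–(0,2): clear
  midpoint (13,14) outside
  → clear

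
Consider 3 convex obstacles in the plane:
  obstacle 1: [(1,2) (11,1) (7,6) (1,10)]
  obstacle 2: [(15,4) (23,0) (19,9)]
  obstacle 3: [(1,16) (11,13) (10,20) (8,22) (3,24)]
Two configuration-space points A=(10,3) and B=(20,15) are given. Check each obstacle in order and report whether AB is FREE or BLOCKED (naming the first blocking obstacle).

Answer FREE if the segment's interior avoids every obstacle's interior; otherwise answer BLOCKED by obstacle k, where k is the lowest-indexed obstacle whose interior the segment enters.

Obstacle 1 [(1,2) (11,1) (7,6) (1,10)]:
  edge (1,2)–(11,1): clear
  edge (11,1)–(7,6): clear
  edge (7,6)–(1,10): clear
  edge (1,10)–(1,2): clear
  midpoint (15,9) outside
  → clear
Obstacle 2 [(15,4) (23,0) (19,9)]:
  edge (15,4)–(23,0): clear
  edge (23,0)–(19,9): clear
  edge (19,9)–(15,4): clear
  midpoint (15,9) outside
  → clear
Obstacle 3 [(1,16) (11,13) (10,20) (8,22) (3,24)]:
  edge (1,16)–(11,13): clear
  edge (11,13)–(10,20): clear
  edge (10,20)–(8,22): clear
  edge (8,22)–(3,24): clear
  edge (3,24)–(1,16): clear
  midpoint (15,9) outside
  → clear

FREE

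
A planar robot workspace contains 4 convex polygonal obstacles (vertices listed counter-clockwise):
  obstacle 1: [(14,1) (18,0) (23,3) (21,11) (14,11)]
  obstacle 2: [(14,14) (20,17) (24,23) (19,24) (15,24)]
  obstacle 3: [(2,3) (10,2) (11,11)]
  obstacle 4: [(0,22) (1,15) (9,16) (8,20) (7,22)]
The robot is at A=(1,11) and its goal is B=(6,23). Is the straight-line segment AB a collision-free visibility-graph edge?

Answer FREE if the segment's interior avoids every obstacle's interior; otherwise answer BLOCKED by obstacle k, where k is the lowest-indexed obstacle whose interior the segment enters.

Obstacle 1 [(14,1) (18,0) (23,3) (21,11) (14,11)]:
  edge (14,1)–(18,0): clear
  edge (18,0)–(23,3): clear
  edge (23,3)–(21,11): clear
  edge (21,11)–(14,11): clear
  edge (14,11)–(14,1): clear
  midpoint (7/2,17) outside
  → clear
Obstacle 2 [(14,14) (20,17) (24,23) (19,24) (15,24)]:
  edge (14,14)–(20,17): clear
  edge (20,17)–(24,23): clear
  edge (24,23)–(19,24): clear
  edge (19,24)–(15,24): clear
  edge (15,24)–(14,14): clear
  midpoint (7/2,17) outside
  → clear
Obstacle 3 [(2,3) (10,2) (11,11)]:
  edge (2,3)–(10,2): clear
  edge (10,2)–(11,11): clear
  edge (11,11)–(2,3): clear
  midpoint (7/2,17) outside
  → clear
Obstacle 4 [(0,22) (1,15) (9,16) (8,20) (7,22)]:
  edge (0,22)–(1,15): clear
  edge (1,15)–(9,16): crosses AB
  edge (9,16)–(8,20): clear
  edge (8,20)–(7,22): clear
  edge (7,22)–(0,22): crosses AB
  → BLOCKED

BLOCKED by obstacle 4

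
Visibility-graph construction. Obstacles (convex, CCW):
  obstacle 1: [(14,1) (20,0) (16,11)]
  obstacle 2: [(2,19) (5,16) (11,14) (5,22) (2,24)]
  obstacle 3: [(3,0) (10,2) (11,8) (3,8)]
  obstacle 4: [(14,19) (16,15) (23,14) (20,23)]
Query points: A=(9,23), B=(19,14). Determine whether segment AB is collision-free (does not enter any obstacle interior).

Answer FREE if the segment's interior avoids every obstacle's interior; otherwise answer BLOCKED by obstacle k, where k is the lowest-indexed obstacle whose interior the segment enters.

Obstacle 1 [(14,1) (20,0) (16,11)]:
  edge (14,1)–(20,0): clear
  edge (20,0)–(16,11): clear
  edge (16,11)–(14,1): clear
  midpoint (14,37/2) outside
  → clear
Obstacle 2 [(2,19) (5,16) (11,14) (5,22) (2,24)]:
  edge (2,19)–(5,16): clear
  edge (5,16)–(11,14): clear
  edge (11,14)–(5,22): clear
  edge (5,22)–(2,24): clear
  edge (2,24)–(2,19): clear
  midpoint (14,37/2) outside
  → clear
Obstacle 3 [(3,0) (10,2) (11,8) (3,8)]:
  edge (3,0)–(10,2): clear
  edge (10,2)–(11,8): clear
  edge (11,8)–(3,8): clear
  edge (3,8)–(3,0): clear
  midpoint (14,37/2) outside
  → clear
Obstacle 4 [(14,19) (16,15) (23,14) (20,23)]:
  edge (14,19)–(16,15): crosses AB
  edge (16,15)–(23,14): crosses AB
  edge (23,14)–(20,23): clear
  edge (20,23)–(14,19): clear
  → BLOCKED

BLOCKED by obstacle 4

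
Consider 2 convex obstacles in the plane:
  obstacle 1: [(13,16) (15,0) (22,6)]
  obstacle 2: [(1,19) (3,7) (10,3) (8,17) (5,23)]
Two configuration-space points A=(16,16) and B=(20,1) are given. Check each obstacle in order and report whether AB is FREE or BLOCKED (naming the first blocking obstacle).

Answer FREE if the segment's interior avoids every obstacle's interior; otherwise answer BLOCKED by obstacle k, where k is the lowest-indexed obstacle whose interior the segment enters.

BLOCKED by obstacle 1

Obstacle 1 [(13,16) (15,0) (22,6)]:
  edge (13,16)–(15,0): clear
  edge (15,0)–(22,6): crosses AB
  edge (22,6)–(13,16): crosses AB
  → BLOCKED
Obstacle 2 [(1,19) (3,7) (10,3) (8,17) (5,23)]:
  edge (1,19)–(3,7): clear
  edge (3,7)–(10,3): clear
  edge (10,3)–(8,17): clear
  edge (8,17)–(5,23): clear
  edge (5,23)–(1,19): clear
  midpoint (18,17/2) outside
  → clear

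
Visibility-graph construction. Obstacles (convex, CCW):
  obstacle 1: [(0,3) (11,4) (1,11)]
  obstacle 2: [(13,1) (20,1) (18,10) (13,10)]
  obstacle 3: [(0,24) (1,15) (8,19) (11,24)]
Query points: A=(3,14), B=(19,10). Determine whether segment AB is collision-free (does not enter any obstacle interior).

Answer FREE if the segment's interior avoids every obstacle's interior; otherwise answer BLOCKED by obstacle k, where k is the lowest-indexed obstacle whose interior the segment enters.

Obstacle 1 [(0,3) (11,4) (1,11)]:
  edge (0,3)–(11,4): clear
  edge (11,4)–(1,11): clear
  edge (1,11)–(0,3): clear
  midpoint (11,12) outside
  → clear
Obstacle 2 [(13,1) (20,1) (18,10) (13,10)]:
  edge (13,1)–(20,1): clear
  edge (20,1)–(18,10): clear
  edge (18,10)–(13,10): clear
  edge (13,10)–(13,1): clear
  midpoint (11,12) outside
  → clear
Obstacle 3 [(0,24) (1,15) (8,19) (11,24)]:
  edge (0,24)–(1,15): clear
  edge (1,15)–(8,19): clear
  edge (8,19)–(11,24): clear
  edge (11,24)–(0,24): clear
  midpoint (11,12) outside
  → clear

FREE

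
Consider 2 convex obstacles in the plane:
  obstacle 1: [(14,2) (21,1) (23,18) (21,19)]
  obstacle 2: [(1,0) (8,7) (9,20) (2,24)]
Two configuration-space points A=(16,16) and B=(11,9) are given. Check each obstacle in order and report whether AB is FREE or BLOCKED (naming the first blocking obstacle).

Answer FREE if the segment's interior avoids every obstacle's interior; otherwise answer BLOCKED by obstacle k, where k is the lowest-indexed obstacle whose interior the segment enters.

Obstacle 1 [(14,2) (21,1) (23,18) (21,19)]:
  edge (14,2)–(21,1): clear
  edge (21,1)–(23,18): clear
  edge (23,18)–(21,19): clear
  edge (21,19)–(14,2): clear
  midpoint (27/2,25/2) outside
  → clear
Obstacle 2 [(1,0) (8,7) (9,20) (2,24)]:
  edge (1,0)–(8,7): clear
  edge (8,7)–(9,20): clear
  edge (9,20)–(2,24): clear
  edge (2,24)–(1,0): clear
  midpoint (27/2,25/2) outside
  → clear

FREE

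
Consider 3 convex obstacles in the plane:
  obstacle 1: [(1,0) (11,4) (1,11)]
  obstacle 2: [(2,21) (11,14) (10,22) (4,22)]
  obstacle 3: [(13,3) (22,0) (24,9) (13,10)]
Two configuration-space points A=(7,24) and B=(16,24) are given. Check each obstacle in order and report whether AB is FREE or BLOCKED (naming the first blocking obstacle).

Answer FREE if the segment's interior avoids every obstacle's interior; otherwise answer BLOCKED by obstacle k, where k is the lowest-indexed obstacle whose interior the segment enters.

FREE

Obstacle 1 [(1,0) (11,4) (1,11)]:
  edge (1,0)–(11,4): clear
  edge (11,4)–(1,11): clear
  edge (1,11)–(1,0): clear
  midpoint (23/2,24) outside
  → clear
Obstacle 2 [(2,21) (11,14) (10,22) (4,22)]:
  edge (2,21)–(11,14): clear
  edge (11,14)–(10,22): clear
  edge (10,22)–(4,22): clear
  edge (4,22)–(2,21): clear
  midpoint (23/2,24) outside
  → clear
Obstacle 3 [(13,3) (22,0) (24,9) (13,10)]:
  edge (13,3)–(22,0): clear
  edge (22,0)–(24,9): clear
  edge (24,9)–(13,10): clear
  edge (13,10)–(13,3): clear
  midpoint (23/2,24) outside
  → clear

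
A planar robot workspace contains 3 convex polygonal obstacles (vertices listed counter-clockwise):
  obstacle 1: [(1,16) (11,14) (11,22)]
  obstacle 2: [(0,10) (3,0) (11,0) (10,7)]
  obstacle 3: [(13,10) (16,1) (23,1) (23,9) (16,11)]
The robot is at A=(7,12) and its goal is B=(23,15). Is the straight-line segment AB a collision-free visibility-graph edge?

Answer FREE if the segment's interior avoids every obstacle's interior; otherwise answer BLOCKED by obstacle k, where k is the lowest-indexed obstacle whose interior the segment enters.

Obstacle 1 [(1,16) (11,14) (11,22)]:
  edge (1,16)–(11,14): clear
  edge (11,14)–(11,22): clear
  edge (11,22)–(1,16): clear
  midpoint (15,27/2) outside
  → clear
Obstacle 2 [(0,10) (3,0) (11,0) (10,7)]:
  edge (0,10)–(3,0): clear
  edge (3,0)–(11,0): clear
  edge (11,0)–(10,7): clear
  edge (10,7)–(0,10): clear
  midpoint (15,27/2) outside
  → clear
Obstacle 3 [(13,10) (16,1) (23,1) (23,9) (16,11)]:
  edge (13,10)–(16,1): clear
  edge (16,1)–(23,1): clear
  edge (23,1)–(23,9): clear
  edge (23,9)–(16,11): clear
  edge (16,11)–(13,10): clear
  midpoint (15,27/2) outside
  → clear

FREE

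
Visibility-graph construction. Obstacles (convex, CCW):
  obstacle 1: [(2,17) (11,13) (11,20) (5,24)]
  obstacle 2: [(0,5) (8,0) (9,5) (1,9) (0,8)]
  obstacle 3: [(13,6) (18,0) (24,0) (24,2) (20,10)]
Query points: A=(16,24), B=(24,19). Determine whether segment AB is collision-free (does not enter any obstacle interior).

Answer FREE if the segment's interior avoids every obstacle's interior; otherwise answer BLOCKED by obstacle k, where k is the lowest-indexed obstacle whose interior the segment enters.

FREE

Obstacle 1 [(2,17) (11,13) (11,20) (5,24)]:
  edge (2,17)–(11,13): clear
  edge (11,13)–(11,20): clear
  edge (11,20)–(5,24): clear
  edge (5,24)–(2,17): clear
  midpoint (20,43/2) outside
  → clear
Obstacle 2 [(0,5) (8,0) (9,5) (1,9) (0,8)]:
  edge (0,5)–(8,0): clear
  edge (8,0)–(9,5): clear
  edge (9,5)–(1,9): clear
  edge (1,9)–(0,8): clear
  edge (0,8)–(0,5): clear
  midpoint (20,43/2) outside
  → clear
Obstacle 3 [(13,6) (18,0) (24,0) (24,2) (20,10)]:
  edge (13,6)–(18,0): clear
  edge (18,0)–(24,0): clear
  edge (24,0)–(24,2): clear
  edge (24,2)–(20,10): clear
  edge (20,10)–(13,6): clear
  midpoint (20,43/2) outside
  → clear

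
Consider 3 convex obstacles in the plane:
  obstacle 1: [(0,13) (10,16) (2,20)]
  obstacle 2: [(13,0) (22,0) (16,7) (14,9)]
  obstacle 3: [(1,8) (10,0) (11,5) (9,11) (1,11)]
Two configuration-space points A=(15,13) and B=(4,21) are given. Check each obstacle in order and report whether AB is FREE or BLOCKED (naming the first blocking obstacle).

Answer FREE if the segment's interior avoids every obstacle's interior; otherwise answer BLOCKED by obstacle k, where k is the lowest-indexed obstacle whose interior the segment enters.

Obstacle 1 [(0,13) (10,16) (2,20)]:
  edge (0,13)–(10,16): clear
  edge (10,16)–(2,20): clear
  edge (2,20)–(0,13): clear
  midpoint (19/2,17) outside
  → clear
Obstacle 2 [(13,0) (22,0) (16,7) (14,9)]:
  edge (13,0)–(22,0): clear
  edge (22,0)–(16,7): clear
  edge (16,7)–(14,9): clear
  edge (14,9)–(13,0): clear
  midpoint (19/2,17) outside
  → clear
Obstacle 3 [(1,8) (10,0) (11,5) (9,11) (1,11)]:
  edge (1,8)–(10,0): clear
  edge (10,0)–(11,5): clear
  edge (11,5)–(9,11): clear
  edge (9,11)–(1,11): clear
  edge (1,11)–(1,8): clear
  midpoint (19/2,17) outside
  → clear

FREE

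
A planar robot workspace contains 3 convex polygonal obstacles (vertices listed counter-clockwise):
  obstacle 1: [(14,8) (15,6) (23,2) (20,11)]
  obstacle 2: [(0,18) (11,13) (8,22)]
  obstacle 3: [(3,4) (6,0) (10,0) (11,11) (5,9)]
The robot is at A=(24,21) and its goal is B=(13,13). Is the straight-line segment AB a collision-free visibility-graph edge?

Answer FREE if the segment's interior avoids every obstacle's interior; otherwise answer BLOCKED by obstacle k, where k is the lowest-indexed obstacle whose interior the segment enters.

Obstacle 1 [(14,8) (15,6) (23,2) (20,11)]:
  edge (14,8)–(15,6): clear
  edge (15,6)–(23,2): clear
  edge (23,2)–(20,11): clear
  edge (20,11)–(14,8): clear
  midpoint (37/2,17) outside
  → clear
Obstacle 2 [(0,18) (11,13) (8,22)]:
  edge (0,18)–(11,13): clear
  edge (11,13)–(8,22): clear
  edge (8,22)–(0,18): clear
  midpoint (37/2,17) outside
  → clear
Obstacle 3 [(3,4) (6,0) (10,0) (11,11) (5,9)]:
  edge (3,4)–(6,0): clear
  edge (6,0)–(10,0): clear
  edge (10,0)–(11,11): clear
  edge (11,11)–(5,9): clear
  edge (5,9)–(3,4): clear
  midpoint (37/2,17) outside
  → clear

FREE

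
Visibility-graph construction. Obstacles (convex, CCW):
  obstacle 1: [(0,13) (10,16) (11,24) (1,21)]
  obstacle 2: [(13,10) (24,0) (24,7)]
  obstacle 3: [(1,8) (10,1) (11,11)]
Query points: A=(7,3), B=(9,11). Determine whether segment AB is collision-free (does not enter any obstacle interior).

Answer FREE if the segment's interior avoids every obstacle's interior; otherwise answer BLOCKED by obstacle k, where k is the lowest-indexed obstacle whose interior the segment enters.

BLOCKED by obstacle 3

Obstacle 1 [(0,13) (10,16) (11,24) (1,21)]:
  edge (0,13)–(10,16): clear
  edge (10,16)–(11,24): clear
  edge (11,24)–(1,21): clear
  edge (1,21)–(0,13): clear
  midpoint (8,7) outside
  → clear
Obstacle 2 [(13,10) (24,0) (24,7)]:
  edge (13,10)–(24,0): clear
  edge (24,0)–(24,7): clear
  edge (24,7)–(13,10): clear
  midpoint (8,7) outside
  → clear
Obstacle 3 [(1,8) (10,1) (11,11)]:
  edge (1,8)–(10,1): crosses AB
  edge (10,1)–(11,11): clear
  edge (11,11)–(1,8): crosses AB
  → BLOCKED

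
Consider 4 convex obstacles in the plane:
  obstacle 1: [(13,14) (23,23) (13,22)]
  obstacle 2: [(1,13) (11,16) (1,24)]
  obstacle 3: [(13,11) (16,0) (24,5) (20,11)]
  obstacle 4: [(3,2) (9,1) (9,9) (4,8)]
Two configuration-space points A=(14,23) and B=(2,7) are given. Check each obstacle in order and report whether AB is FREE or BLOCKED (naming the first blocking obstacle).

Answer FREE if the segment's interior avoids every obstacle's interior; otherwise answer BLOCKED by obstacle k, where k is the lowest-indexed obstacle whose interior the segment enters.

Obstacle 1 [(13,14) (23,23) (13,22)]:
  edge (13,14)–(23,23): clear
  edge (23,23)–(13,22): crosses AB
  edge (13,22)–(13,14): crosses AB
  → BLOCKED
Obstacle 2 [(1,13) (11,16) (1,24)]:
  edge (1,13)–(11,16): crosses AB
  edge (11,16)–(1,24): crosses AB
  edge (1,24)–(1,13): clear
  → BLOCKED
Obstacle 3 [(13,11) (16,0) (24,5) (20,11)]:
  edge (13,11)–(16,0): clear
  edge (16,0)–(24,5): clear
  edge (24,5)–(20,11): clear
  edge (20,11)–(13,11): clear
  midpoint (8,15) outside
  → clear
Obstacle 4 [(3,2) (9,1) (9,9) (4,8)]:
  edge (3,2)–(9,1): clear
  edge (9,1)–(9,9): clear
  edge (9,9)–(4,8): clear
  edge (4,8)–(3,2): clear
  midpoint (8,15) outside
  → clear

BLOCKED by obstacle 1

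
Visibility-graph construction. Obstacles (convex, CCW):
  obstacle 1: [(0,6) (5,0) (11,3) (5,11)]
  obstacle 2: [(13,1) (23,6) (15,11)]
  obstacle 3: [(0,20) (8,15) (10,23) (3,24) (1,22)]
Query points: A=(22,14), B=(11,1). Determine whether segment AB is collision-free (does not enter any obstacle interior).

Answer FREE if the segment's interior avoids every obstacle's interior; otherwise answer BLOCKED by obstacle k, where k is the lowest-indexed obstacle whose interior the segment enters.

Obstacle 1 [(0,6) (5,0) (11,3) (5,11)]:
  edge (0,6)–(5,0): clear
  edge (5,0)–(11,3): clear
  edge (11,3)–(5,11): clear
  edge (5,11)–(0,6): clear
  midpoint (33/2,15/2) outside
  → clear
Obstacle 2 [(13,1) (23,6) (15,11)]:
  edge (13,1)–(23,6): clear
  edge (23,6)–(15,11): crosses AB
  edge (15,11)–(13,1): crosses AB
  → BLOCKED
Obstacle 3 [(0,20) (8,15) (10,23) (3,24) (1,22)]:
  edge (0,20)–(8,15): clear
  edge (8,15)–(10,23): clear
  edge (10,23)–(3,24): clear
  edge (3,24)–(1,22): clear
  edge (1,22)–(0,20): clear
  midpoint (33/2,15/2) outside
  → clear

BLOCKED by obstacle 2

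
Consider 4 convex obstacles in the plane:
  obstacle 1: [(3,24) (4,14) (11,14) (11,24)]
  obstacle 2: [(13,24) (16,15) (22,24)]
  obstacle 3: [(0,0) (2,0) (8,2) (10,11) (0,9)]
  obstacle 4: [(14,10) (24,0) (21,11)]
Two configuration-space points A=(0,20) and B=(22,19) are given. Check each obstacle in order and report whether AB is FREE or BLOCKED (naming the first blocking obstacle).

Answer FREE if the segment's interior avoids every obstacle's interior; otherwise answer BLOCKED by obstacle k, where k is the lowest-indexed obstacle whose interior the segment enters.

Obstacle 1 [(3,24) (4,14) (11,14) (11,24)]:
  edge (3,24)–(4,14): crosses AB
  edge (4,14)–(11,14): clear
  edge (11,14)–(11,24): crosses AB
  edge (11,24)–(3,24): clear
  → BLOCKED
Obstacle 2 [(13,24) (16,15) (22,24)]:
  edge (13,24)–(16,15): crosses AB
  edge (16,15)–(22,24): crosses AB
  edge (22,24)–(13,24): clear
  → BLOCKED
Obstacle 3 [(0,0) (2,0) (8,2) (10,11) (0,9)]:
  edge (0,0)–(2,0): clear
  edge (2,0)–(8,2): clear
  edge (8,2)–(10,11): clear
  edge (10,11)–(0,9): clear
  edge (0,9)–(0,0): clear
  midpoint (11,39/2) outside
  → clear
Obstacle 4 [(14,10) (24,0) (21,11)]:
  edge (14,10)–(24,0): clear
  edge (24,0)–(21,11): clear
  edge (21,11)–(14,10): clear
  midpoint (11,39/2) outside
  → clear

BLOCKED by obstacle 1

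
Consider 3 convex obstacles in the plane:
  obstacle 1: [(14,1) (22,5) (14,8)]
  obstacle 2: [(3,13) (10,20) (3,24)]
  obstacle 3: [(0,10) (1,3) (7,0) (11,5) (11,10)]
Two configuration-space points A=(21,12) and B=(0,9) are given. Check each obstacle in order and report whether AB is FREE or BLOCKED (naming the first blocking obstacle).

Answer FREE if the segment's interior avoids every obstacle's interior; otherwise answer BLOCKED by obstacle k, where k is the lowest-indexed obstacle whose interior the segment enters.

BLOCKED by obstacle 3

Obstacle 1 [(14,1) (22,5) (14,8)]:
  edge (14,1)–(22,5): clear
  edge (22,5)–(14,8): clear
  edge (14,8)–(14,1): clear
  midpoint (21/2,21/2) outside
  → clear
Obstacle 2 [(3,13) (10,20) (3,24)]:
  edge (3,13)–(10,20): clear
  edge (10,20)–(3,24): clear
  edge (3,24)–(3,13): clear
  midpoint (21/2,21/2) outside
  → clear
Obstacle 3 [(0,10) (1,3) (7,0) (11,5) (11,10)]:
  edge (0,10)–(1,3): crosses AB
  edge (1,3)–(7,0): clear
  edge (7,0)–(11,5): clear
  edge (11,5)–(11,10): clear
  edge (11,10)–(0,10): crosses AB
  → BLOCKED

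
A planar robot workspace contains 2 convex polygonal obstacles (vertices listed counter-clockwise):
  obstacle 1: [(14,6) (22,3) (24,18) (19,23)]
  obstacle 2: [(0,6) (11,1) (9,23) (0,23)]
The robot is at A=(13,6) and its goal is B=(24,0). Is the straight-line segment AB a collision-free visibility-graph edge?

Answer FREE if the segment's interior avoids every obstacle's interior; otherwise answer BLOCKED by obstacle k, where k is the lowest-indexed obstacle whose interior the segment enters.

FREE

Obstacle 1 [(14,6) (22,3) (24,18) (19,23)]:
  edge (14,6)–(22,3): clear
  edge (22,3)–(24,18): clear
  edge (24,18)–(19,23): clear
  edge (19,23)–(14,6): clear
  midpoint (37/2,3) outside
  → clear
Obstacle 2 [(0,6) (11,1) (9,23) (0,23)]:
  edge (0,6)–(11,1): clear
  edge (11,1)–(9,23): clear
  edge (9,23)–(0,23): clear
  edge (0,23)–(0,6): clear
  midpoint (37/2,3) outside
  → clear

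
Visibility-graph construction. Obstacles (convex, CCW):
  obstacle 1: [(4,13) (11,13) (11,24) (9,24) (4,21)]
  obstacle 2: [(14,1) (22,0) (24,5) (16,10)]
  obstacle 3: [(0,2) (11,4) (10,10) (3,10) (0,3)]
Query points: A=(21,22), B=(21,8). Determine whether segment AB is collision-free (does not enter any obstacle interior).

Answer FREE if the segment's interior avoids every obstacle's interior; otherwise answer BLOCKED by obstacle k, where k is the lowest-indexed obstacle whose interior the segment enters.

FREE

Obstacle 1 [(4,13) (11,13) (11,24) (9,24) (4,21)]:
  edge (4,13)–(11,13): clear
  edge (11,13)–(11,24): clear
  edge (11,24)–(9,24): clear
  edge (9,24)–(4,21): clear
  edge (4,21)–(4,13): clear
  midpoint (21,15) outside
  → clear
Obstacle 2 [(14,1) (22,0) (24,5) (16,10)]:
  edge (14,1)–(22,0): clear
  edge (22,0)–(24,5): clear
  edge (24,5)–(16,10): clear
  edge (16,10)–(14,1): clear
  midpoint (21,15) outside
  → clear
Obstacle 3 [(0,2) (11,4) (10,10) (3,10) (0,3)]:
  edge (0,2)–(11,4): clear
  edge (11,4)–(10,10): clear
  edge (10,10)–(3,10): clear
  edge (3,10)–(0,3): clear
  edge (0,3)–(0,2): clear
  midpoint (21,15) outside
  → clear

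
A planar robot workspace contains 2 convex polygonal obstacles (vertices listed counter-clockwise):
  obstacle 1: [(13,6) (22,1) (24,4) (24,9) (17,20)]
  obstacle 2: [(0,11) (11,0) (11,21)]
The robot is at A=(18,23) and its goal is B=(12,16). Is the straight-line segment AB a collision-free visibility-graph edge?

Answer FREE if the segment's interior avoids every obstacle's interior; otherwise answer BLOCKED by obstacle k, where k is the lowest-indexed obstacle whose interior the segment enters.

FREE

Obstacle 1 [(13,6) (22,1) (24,4) (24,9) (17,20)]:
  edge (13,6)–(22,1): clear
  edge (22,1)–(24,4): clear
  edge (24,4)–(24,9): clear
  edge (24,9)–(17,20): clear
  edge (17,20)–(13,6): clear
  midpoint (15,39/2) outside
  → clear
Obstacle 2 [(0,11) (11,0) (11,21)]:
  edge (0,11)–(11,0): clear
  edge (11,0)–(11,21): clear
  edge (11,21)–(0,11): clear
  midpoint (15,39/2) outside
  → clear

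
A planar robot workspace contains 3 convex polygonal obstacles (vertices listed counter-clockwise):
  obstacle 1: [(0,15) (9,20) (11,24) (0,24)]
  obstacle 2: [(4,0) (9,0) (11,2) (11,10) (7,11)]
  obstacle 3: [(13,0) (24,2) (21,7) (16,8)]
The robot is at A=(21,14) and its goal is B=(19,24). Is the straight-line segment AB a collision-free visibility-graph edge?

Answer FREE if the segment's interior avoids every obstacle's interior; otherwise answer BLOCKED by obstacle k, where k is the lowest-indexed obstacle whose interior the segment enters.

Obstacle 1 [(0,15) (9,20) (11,24) (0,24)]:
  edge (0,15)–(9,20): clear
  edge (9,20)–(11,24): clear
  edge (11,24)–(0,24): clear
  edge (0,24)–(0,15): clear
  midpoint (20,19) outside
  → clear
Obstacle 2 [(4,0) (9,0) (11,2) (11,10) (7,11)]:
  edge (4,0)–(9,0): clear
  edge (9,0)–(11,2): clear
  edge (11,2)–(11,10): clear
  edge (11,10)–(7,11): clear
  edge (7,11)–(4,0): clear
  midpoint (20,19) outside
  → clear
Obstacle 3 [(13,0) (24,2) (21,7) (16,8)]:
  edge (13,0)–(24,2): clear
  edge (24,2)–(21,7): clear
  edge (21,7)–(16,8): clear
  edge (16,8)–(13,0): clear
  midpoint (20,19) outside
  → clear

FREE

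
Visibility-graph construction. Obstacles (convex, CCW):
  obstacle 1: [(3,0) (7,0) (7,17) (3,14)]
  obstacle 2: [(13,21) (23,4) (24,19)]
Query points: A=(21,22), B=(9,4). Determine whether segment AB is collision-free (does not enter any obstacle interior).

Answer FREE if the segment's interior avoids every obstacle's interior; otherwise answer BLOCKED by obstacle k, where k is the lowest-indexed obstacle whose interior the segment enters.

BLOCKED by obstacle 2

Obstacle 1 [(3,0) (7,0) (7,17) (3,14)]:
  edge (3,0)–(7,0): clear
  edge (7,0)–(7,17): clear
  edge (7,17)–(3,14): clear
  edge (3,14)–(3,0): clear
  midpoint (15,13) outside
  → clear
Obstacle 2 [(13,21) (23,4) (24,19)]:
  edge (13,21)–(23,4): crosses AB
  edge (23,4)–(24,19): clear
  edge (24,19)–(13,21): crosses AB
  → BLOCKED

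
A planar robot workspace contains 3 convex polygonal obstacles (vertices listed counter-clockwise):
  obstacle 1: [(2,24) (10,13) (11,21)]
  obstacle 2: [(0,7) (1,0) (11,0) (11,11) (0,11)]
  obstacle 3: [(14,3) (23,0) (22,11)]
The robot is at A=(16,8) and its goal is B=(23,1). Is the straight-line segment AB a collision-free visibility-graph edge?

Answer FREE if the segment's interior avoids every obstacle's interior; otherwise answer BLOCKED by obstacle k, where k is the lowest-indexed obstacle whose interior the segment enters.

Obstacle 1 [(2,24) (10,13) (11,21)]:
  edge (2,24)–(10,13): clear
  edge (10,13)–(11,21): clear
  edge (11,21)–(2,24): clear
  midpoint (39/2,9/2) outside
  → clear
Obstacle 2 [(0,7) (1,0) (11,0) (11,11) (0,11)]:
  edge (0,7)–(1,0): clear
  edge (1,0)–(11,0): clear
  edge (11,0)–(11,11): clear
  edge (11,11)–(0,11): clear
  edge (0,11)–(0,7): clear
  midpoint (39/2,9/2) outside
  → clear
Obstacle 3 [(14,3) (23,0) (22,11)]:
  edge (14,3)–(23,0): clear
  edge (23,0)–(22,11): crosses AB
  edge (22,11)–(14,3): crosses AB
  → BLOCKED

BLOCKED by obstacle 3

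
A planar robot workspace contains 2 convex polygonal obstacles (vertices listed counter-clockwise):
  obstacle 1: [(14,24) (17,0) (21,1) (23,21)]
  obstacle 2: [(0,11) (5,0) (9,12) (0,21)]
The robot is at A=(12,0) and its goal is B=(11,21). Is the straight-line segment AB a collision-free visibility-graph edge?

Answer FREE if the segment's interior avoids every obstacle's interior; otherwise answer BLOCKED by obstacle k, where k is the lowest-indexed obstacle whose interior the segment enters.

Obstacle 1 [(14,24) (17,0) (21,1) (23,21)]:
  edge (14,24)–(17,0): clear
  edge (17,0)–(21,1): clear
  edge (21,1)–(23,21): clear
  edge (23,21)–(14,24): clear
  midpoint (23/2,21/2) outside
  → clear
Obstacle 2 [(0,11) (5,0) (9,12) (0,21)]:
  edge (0,11)–(5,0): clear
  edge (5,0)–(9,12): clear
  edge (9,12)–(0,21): clear
  edge (0,21)–(0,11): clear
  midpoint (23/2,21/2) outside
  → clear

FREE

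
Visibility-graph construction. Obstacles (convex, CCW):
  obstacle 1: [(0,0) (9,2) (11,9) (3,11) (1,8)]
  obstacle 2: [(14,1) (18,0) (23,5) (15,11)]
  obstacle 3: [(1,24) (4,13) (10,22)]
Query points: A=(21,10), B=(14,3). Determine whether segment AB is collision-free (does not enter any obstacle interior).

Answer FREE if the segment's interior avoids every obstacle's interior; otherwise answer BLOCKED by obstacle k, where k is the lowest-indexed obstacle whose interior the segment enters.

BLOCKED by obstacle 2

Obstacle 1 [(0,0) (9,2) (11,9) (3,11) (1,8)]:
  edge (0,0)–(9,2): clear
  edge (9,2)–(11,9): clear
  edge (11,9)–(3,11): clear
  edge (3,11)–(1,8): clear
  edge (1,8)–(0,0): clear
  midpoint (35/2,13/2) outside
  → clear
Obstacle 2 [(14,1) (18,0) (23,5) (15,11)]:
  edge (14,1)–(18,0): clear
  edge (18,0)–(23,5): clear
  edge (23,5)–(15,11): crosses AB
  edge (15,11)–(14,1): crosses AB
  → BLOCKED
Obstacle 3 [(1,24) (4,13) (10,22)]:
  edge (1,24)–(4,13): clear
  edge (4,13)–(10,22): clear
  edge (10,22)–(1,24): clear
  midpoint (35/2,13/2) outside
  → clear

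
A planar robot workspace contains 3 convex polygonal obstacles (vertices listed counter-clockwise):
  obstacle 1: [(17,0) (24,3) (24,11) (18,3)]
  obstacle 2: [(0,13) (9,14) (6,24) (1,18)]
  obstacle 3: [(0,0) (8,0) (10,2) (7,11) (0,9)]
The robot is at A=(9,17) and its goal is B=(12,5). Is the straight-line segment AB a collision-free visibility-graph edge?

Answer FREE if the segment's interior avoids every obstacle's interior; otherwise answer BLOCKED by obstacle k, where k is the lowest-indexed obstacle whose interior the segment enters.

Obstacle 1 [(17,0) (24,3) (24,11) (18,3)]:
  edge (17,0)–(24,3): clear
  edge (24,3)–(24,11): clear
  edge (24,11)–(18,3): clear
  edge (18,3)–(17,0): clear
  midpoint (21/2,11) outside
  → clear
Obstacle 2 [(0,13) (9,14) (6,24) (1,18)]:
  edge (0,13)–(9,14): clear
  edge (9,14)–(6,24): clear
  edge (6,24)–(1,18): clear
  edge (1,18)–(0,13): clear
  midpoint (21/2,11) outside
  → clear
Obstacle 3 [(0,0) (8,0) (10,2) (7,11) (0,9)]:
  edge (0,0)–(8,0): clear
  edge (8,0)–(10,2): clear
  edge (10,2)–(7,11): clear
  edge (7,11)–(0,9): clear
  edge (0,9)–(0,0): clear
  midpoint (21/2,11) outside
  → clear

FREE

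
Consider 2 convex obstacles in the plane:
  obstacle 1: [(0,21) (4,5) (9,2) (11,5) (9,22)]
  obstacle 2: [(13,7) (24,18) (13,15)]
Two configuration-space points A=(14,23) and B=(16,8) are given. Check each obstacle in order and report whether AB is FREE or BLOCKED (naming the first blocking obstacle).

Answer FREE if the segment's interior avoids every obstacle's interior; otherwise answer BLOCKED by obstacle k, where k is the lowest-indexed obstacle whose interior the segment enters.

BLOCKED by obstacle 2

Obstacle 1 [(0,21) (4,5) (9,2) (11,5) (9,22)]:
  edge (0,21)–(4,5): clear
  edge (4,5)–(9,2): clear
  edge (9,2)–(11,5): clear
  edge (11,5)–(9,22): clear
  edge (9,22)–(0,21): clear
  midpoint (15,31/2) outside
  → clear
Obstacle 2 [(13,7) (24,18) (13,15)]:
  edge (13,7)–(24,18): crosses AB
  edge (24,18)–(13,15): crosses AB
  edge (13,15)–(13,7): clear
  → BLOCKED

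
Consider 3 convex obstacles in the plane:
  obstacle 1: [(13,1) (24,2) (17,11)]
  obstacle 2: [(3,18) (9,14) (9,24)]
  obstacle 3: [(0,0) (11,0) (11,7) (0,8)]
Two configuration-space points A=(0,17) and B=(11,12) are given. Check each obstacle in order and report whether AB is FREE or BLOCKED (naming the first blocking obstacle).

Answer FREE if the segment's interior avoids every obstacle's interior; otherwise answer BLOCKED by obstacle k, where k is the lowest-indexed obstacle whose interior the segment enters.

FREE

Obstacle 1 [(13,1) (24,2) (17,11)]:
  edge (13,1)–(24,2): clear
  edge (24,2)–(17,11): clear
  edge (17,11)–(13,1): clear
  midpoint (11/2,29/2) outside
  → clear
Obstacle 2 [(3,18) (9,14) (9,24)]:
  edge (3,18)–(9,14): clear
  edge (9,14)–(9,24): clear
  edge (9,24)–(3,18): clear
  midpoint (11/2,29/2) outside
  → clear
Obstacle 3 [(0,0) (11,0) (11,7) (0,8)]:
  edge (0,0)–(11,0): clear
  edge (11,0)–(11,7): clear
  edge (11,7)–(0,8): clear
  edge (0,8)–(0,0): clear
  midpoint (11/2,29/2) outside
  → clear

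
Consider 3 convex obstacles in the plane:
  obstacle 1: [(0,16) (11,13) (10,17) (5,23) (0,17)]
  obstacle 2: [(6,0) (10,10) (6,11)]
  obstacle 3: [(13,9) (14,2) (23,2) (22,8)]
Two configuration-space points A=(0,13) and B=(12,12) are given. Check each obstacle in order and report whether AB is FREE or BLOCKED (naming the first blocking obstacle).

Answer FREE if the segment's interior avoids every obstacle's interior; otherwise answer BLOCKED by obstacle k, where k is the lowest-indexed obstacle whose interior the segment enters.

FREE

Obstacle 1 [(0,16) (11,13) (10,17) (5,23) (0,17)]:
  edge (0,16)–(11,13): clear
  edge (11,13)–(10,17): clear
  edge (10,17)–(5,23): clear
  edge (5,23)–(0,17): clear
  edge (0,17)–(0,16): clear
  midpoint (6,25/2) outside
  → clear
Obstacle 2 [(6,0) (10,10) (6,11)]:
  edge (6,0)–(10,10): clear
  edge (10,10)–(6,11): clear
  edge (6,11)–(6,0): clear
  midpoint (6,25/2) outside
  → clear
Obstacle 3 [(13,9) (14,2) (23,2) (22,8)]:
  edge (13,9)–(14,2): clear
  edge (14,2)–(23,2): clear
  edge (23,2)–(22,8): clear
  edge (22,8)–(13,9): clear
  midpoint (6,25/2) outside
  → clear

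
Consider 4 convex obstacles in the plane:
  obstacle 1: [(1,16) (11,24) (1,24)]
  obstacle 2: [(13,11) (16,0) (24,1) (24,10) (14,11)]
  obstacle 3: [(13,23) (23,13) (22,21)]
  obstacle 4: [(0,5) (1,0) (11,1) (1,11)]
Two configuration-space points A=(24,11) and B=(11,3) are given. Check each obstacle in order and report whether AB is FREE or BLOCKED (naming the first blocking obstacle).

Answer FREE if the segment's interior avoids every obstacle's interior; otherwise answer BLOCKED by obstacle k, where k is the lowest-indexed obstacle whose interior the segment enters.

Obstacle 1 [(1,16) (11,24) (1,24)]:
  edge (1,16)–(11,24): clear
  edge (11,24)–(1,24): clear
  edge (1,24)–(1,16): clear
  midpoint (35/2,7) outside
  → clear
Obstacle 2 [(13,11) (16,0) (24,1) (24,10) (14,11)]:
  edge (13,11)–(16,0): crosses AB
  edge (16,0)–(24,1): clear
  edge (24,1)–(24,10): clear
  edge (24,10)–(14,11): crosses AB
  edge (14,11)–(13,11): clear
  → BLOCKED
Obstacle 3 [(13,23) (23,13) (22,21)]:
  edge (13,23)–(23,13): clear
  edge (23,13)–(22,21): clear
  edge (22,21)–(13,23): clear
  midpoint (35/2,7) outside
  → clear
Obstacle 4 [(0,5) (1,0) (11,1) (1,11)]:
  edge (0,5)–(1,0): clear
  edge (1,0)–(11,1): clear
  edge (11,1)–(1,11): clear
  edge (1,11)–(0,5): clear
  midpoint (35/2,7) outside
  → clear

BLOCKED by obstacle 2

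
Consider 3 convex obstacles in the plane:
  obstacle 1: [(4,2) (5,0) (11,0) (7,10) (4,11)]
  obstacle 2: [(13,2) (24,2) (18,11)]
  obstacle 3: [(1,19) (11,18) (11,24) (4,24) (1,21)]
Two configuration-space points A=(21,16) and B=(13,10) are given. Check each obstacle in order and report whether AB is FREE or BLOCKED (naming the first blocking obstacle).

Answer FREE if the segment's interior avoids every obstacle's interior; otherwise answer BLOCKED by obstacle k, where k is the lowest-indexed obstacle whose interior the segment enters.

FREE

Obstacle 1 [(4,2) (5,0) (11,0) (7,10) (4,11)]:
  edge (4,2)–(5,0): clear
  edge (5,0)–(11,0): clear
  edge (11,0)–(7,10): clear
  edge (7,10)–(4,11): clear
  edge (4,11)–(4,2): clear
  midpoint (17,13) outside
  → clear
Obstacle 2 [(13,2) (24,2) (18,11)]:
  edge (13,2)–(24,2): clear
  edge (24,2)–(18,11): clear
  edge (18,11)–(13,2): clear
  midpoint (17,13) outside
  → clear
Obstacle 3 [(1,19) (11,18) (11,24) (4,24) (1,21)]:
  edge (1,19)–(11,18): clear
  edge (11,18)–(11,24): clear
  edge (11,24)–(4,24): clear
  edge (4,24)–(1,21): clear
  edge (1,21)–(1,19): clear
  midpoint (17,13) outside
  → clear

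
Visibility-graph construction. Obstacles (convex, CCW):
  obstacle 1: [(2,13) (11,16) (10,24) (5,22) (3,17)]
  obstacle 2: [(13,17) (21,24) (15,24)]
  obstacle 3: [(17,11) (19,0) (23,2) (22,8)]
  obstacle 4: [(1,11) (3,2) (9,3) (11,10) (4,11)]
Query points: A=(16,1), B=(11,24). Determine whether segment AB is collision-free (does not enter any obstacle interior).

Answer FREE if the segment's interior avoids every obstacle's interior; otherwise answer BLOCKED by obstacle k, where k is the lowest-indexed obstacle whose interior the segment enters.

Obstacle 1 [(2,13) (11,16) (10,24) (5,22) (3,17)]:
  edge (2,13)–(11,16): clear
  edge (11,16)–(10,24): clear
  edge (10,24)–(5,22): clear
  edge (5,22)–(3,17): clear
  edge (3,17)–(2,13): clear
  midpoint (27/2,25/2) outside
  → clear
Obstacle 2 [(13,17) (21,24) (15,24)]:
  edge (13,17)–(21,24): clear
  edge (21,24)–(15,24): clear
  edge (15,24)–(13,17): clear
  midpoint (27/2,25/2) outside
  → clear
Obstacle 3 [(17,11) (19,0) (23,2) (22,8)]:
  edge (17,11)–(19,0): clear
  edge (19,0)–(23,2): clear
  edge (23,2)–(22,8): clear
  edge (22,8)–(17,11): clear
  midpoint (27/2,25/2) outside
  → clear
Obstacle 4 [(1,11) (3,2) (9,3) (11,10) (4,11)]:
  edge (1,11)–(3,2): clear
  edge (3,2)–(9,3): clear
  edge (9,3)–(11,10): clear
  edge (11,10)–(4,11): clear
  edge (4,11)–(1,11): clear
  midpoint (27/2,25/2) outside
  → clear

FREE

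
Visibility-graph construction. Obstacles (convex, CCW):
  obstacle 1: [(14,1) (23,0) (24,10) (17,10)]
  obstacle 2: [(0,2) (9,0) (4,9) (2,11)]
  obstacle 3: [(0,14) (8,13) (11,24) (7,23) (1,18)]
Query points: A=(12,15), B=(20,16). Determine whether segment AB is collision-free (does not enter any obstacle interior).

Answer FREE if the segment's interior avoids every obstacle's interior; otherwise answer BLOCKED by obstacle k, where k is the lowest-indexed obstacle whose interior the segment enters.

Obstacle 1 [(14,1) (23,0) (24,10) (17,10)]:
  edge (14,1)–(23,0): clear
  edge (23,0)–(24,10): clear
  edge (24,10)–(17,10): clear
  edge (17,10)–(14,1): clear
  midpoint (16,31/2) outside
  → clear
Obstacle 2 [(0,2) (9,0) (4,9) (2,11)]:
  edge (0,2)–(9,0): clear
  edge (9,0)–(4,9): clear
  edge (4,9)–(2,11): clear
  edge (2,11)–(0,2): clear
  midpoint (16,31/2) outside
  → clear
Obstacle 3 [(0,14) (8,13) (11,24) (7,23) (1,18)]:
  edge (0,14)–(8,13): clear
  edge (8,13)–(11,24): clear
  edge (11,24)–(7,23): clear
  edge (7,23)–(1,18): clear
  edge (1,18)–(0,14): clear
  midpoint (16,31/2) outside
  → clear

FREE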